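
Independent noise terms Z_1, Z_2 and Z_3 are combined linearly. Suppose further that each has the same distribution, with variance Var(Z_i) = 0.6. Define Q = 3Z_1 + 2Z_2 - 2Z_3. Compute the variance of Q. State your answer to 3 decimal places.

10.200

By independence, Var(Q) = (3)²Var(Z_1) + (2)²Var(Z_2) + (-2)²Var(Z_3)
= (3)²·0.6 + (2)²·0.6 + (-2)²·0.6 = 10.2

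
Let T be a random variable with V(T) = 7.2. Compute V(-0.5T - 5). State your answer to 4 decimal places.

V(-0.5T - 5) = (-0.5)²·V(T) = 0.25·7.2 = 1.8

1.8000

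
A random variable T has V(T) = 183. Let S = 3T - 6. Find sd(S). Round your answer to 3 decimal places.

40.583

V(3T - 6) = (3)²·183 = 1647
sd(S) = √1647 ≈ 40.583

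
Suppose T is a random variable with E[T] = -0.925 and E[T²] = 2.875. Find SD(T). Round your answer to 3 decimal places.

var(T) = 2.875 − (-0.925)² = 2.019375
SD(T) = √2.019375 ≈ 1.421

1.421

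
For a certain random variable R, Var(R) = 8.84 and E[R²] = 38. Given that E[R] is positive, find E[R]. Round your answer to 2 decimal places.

5.40

(E[R])² = E[R²] − Var(R) = 38 − 8.84 = 29.16
E[R] = √29.16 = 5.4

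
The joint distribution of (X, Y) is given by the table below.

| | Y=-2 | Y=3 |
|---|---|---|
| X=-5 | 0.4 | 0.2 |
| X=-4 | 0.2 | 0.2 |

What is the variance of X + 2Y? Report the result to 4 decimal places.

25.0400

E[X] = -4.6,  E[Y] = 0,  E[XY] = 0.2
Var(X) = 21.4 − (-4.6)² = 0.24;  Var(Y) = 6 − (0)² = 6
Cov(X,Y) = 0.2 − (-4.6)(0) = 0.2
Var(X + 2Y) = (1)²·0.24 + (2)²·6 + 2·(1)·(2)·0.2 = 25.04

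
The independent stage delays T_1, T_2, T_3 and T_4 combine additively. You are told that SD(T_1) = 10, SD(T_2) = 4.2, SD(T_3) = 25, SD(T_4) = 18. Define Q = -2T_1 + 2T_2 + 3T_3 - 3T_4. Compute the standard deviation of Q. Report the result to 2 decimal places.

94.93

Var(T_1) = 100, Var(T_2) = 17.64, Var(T_3) = 625, Var(T_4) = 324
By independence, Var(Q) = (-2)²Var(T_1) + (2)²Var(T_2) + (3)²Var(T_3) + (-3)²Var(T_4)
= (-2)²·100 + (2)²·17.64 + (3)²·625 + (-3)²·324 = 9011.56
SD(Q) = √9011.56 ≈ 94.93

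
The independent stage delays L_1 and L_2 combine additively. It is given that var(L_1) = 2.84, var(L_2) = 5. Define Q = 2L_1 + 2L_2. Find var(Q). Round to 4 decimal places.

31.3600

By independence, var(Q) = (2)²var(L_1) + (2)²var(L_2)
= (2)²·2.84 + (2)²·5 = 31.36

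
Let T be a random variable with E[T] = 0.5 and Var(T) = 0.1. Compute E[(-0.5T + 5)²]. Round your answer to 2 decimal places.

E[-0.5T + 5] = -0.5·0.5 + 5 = 4.75
Var(-0.5T + 5) = (-0.5)²·0.1 = 0.025
E[(-0.5T + 5)²] = Var((-0.5T + 5)) + (E[(-0.5T + 5)])² = 0.025 + (4.75)² = 22.5875

22.59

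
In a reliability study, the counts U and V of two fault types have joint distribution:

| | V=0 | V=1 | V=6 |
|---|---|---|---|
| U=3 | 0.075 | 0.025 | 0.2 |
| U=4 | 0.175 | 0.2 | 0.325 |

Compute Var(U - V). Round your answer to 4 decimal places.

E[U] = 3.7,  E[V] = 3.375,  E[UV] = 12.275
Var(U) = 13.9 − (3.7)² = 0.21;  Var(V) = 19.125 − (3.375)² = 7.734375
cov(U,V) = 12.275 − (3.7)(3.375) = -0.2125
Var(U - V) = (1)²·0.21 + (-1)²·7.734375 + 2·(1)·(-1)·-0.2125 = 8.369375

8.3694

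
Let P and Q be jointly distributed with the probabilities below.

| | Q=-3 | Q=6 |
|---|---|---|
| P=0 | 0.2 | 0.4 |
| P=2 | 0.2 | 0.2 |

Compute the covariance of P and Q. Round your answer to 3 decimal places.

-0.720

E[P] = 0.8,  E[Q] = 2.4
E[PQ] = 1.2
Cov(P,Q) = E[PQ] − E[P]E[Q] = 1.2 − (0.8)(2.4) = -0.72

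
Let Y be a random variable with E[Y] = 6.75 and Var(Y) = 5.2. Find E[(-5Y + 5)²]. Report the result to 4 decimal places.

E[-5Y + 5] = -5·6.75 + 5 = -28.75
Var(-5Y + 5) = (-5)²·5.2 = 130
E[(-5Y + 5)²] = Var((-5Y + 5)) + (E[(-5Y + 5)])² = 130 + (-28.75)² = 956.5625

956.5625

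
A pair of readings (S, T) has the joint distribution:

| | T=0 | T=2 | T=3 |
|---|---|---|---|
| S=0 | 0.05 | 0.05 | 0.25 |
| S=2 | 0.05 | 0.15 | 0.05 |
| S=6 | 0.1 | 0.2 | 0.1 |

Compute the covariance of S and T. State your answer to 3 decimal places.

-0.700

E[S] = 2.9,  E[T] = 2
E[ST] = 5.1
Cov(S,T) = E[ST] − E[S]E[T] = 5.1 − (2.9)(2) = -0.7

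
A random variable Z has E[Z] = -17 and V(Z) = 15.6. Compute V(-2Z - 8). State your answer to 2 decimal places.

62.40

V(-2Z - 8) = (-2)²·V(Z) = 4·15.6 = 62.4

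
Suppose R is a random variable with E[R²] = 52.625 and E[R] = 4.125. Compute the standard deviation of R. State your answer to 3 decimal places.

Var(R) = 52.625 − (4.125)² = 35.609375
sd(R) = √35.609375 ≈ 5.967

5.967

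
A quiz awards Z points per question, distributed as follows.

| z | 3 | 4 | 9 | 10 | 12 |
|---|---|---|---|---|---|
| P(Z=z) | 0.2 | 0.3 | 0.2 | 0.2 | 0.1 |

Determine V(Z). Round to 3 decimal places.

E[Z] = (3)(0.2) + (4)(0.3) + (9)(0.2) + (10)(0.2) + (12)(0.1) = 6.8
E[Z²] = (3)²(0.2) + (4)²(0.3) + (9)²(0.2) + (10)²(0.2) + (12)²(0.1) = 57.2
V(Z) = E[Z²] − (E[Z])² = 57.2 − (6.8)² = 10.96

10.960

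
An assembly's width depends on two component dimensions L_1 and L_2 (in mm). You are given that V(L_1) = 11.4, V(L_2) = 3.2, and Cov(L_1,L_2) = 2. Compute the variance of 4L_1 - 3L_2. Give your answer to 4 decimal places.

V(4L_1 - 3L_2) = (4)²·V(L_1) + (-3)²·V(L_2) + 2·(4)·(-3)·Cov(L_1,L_2)
= 16·11.4 + 9·3.2 + -24·2 = 163.2

163.2000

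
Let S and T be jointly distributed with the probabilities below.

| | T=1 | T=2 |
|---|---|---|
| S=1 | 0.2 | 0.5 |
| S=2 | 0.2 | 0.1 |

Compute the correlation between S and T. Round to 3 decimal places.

E[S] = 1.3,  E[T] = 1.6
E[ST] = 2
Cov(S,T) = E[ST] − E[S]E[T] = 2 − (1.3)(1.6) = -0.08
V(S) = 0.21,  V(T) = 0.24
ρ = -0.08 / √(0.21·0.24) ≈ -0.356

-0.356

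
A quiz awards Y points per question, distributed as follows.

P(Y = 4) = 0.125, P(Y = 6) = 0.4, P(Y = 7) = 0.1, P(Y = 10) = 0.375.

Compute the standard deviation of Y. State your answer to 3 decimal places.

2.186

E[Y] = (4)(0.125) + (6)(0.4) + (7)(0.1) + (10)(0.375) = 7.35
E[Y²] = (4)²(0.125) + (6)²(0.4) + (7)²(0.1) + (10)²(0.375) = 58.8
Var(Y) = E[Y²] − (E[Y])² = 58.8 − (7.35)² = 4.7775
SD(Y) = √4.7775 ≈ 2.186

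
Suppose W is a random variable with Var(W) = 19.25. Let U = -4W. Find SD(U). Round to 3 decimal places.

17.550

Var(-4W) = (-4)²·19.25 = 308
SD(U) = √308 ≈ 17.550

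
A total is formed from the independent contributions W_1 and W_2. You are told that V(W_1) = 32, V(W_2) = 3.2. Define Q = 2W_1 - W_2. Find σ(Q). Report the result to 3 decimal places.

By independence, V(Q) = (2)²V(W_1) + (-1)²V(W_2)
= (2)²·32 + (-1)²·3.2 = 131.2
σ(Q) = √131.2 ≈ 11.454

11.454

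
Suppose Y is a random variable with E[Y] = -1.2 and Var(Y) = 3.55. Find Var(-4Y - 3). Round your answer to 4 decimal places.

56.8000

Var(-4Y - 3) = (-4)²·Var(Y) = 16·3.55 = 56.8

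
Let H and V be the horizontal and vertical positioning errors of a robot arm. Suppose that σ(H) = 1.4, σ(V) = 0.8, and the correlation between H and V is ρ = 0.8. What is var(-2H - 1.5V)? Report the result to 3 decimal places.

var(H) = (1.4)² = 1.96;  var(V) = (0.8)² = 0.64
Cov(H,V) = ρ·σ(H)·σ(V) = 0.8·1.4·0.8 = 0.896
var(-2H - 1.5V) = (-2)²·var(H) + (-1.5)²·var(V) + 2·(-2)·(-1.5)·Cov(H,V)
= 4·1.96 + 2.25·0.64 + 6·0.896 = 14.656

14.656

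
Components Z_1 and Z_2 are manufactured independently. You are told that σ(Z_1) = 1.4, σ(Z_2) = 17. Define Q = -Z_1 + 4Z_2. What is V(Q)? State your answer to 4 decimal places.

V(Z_1) = 1.96, V(Z_2) = 289
By independence, V(Q) = (-1)²V(Z_1) + (4)²V(Z_2)
= (-1)²·1.96 + (4)²·289 = 4625.96

4625.9600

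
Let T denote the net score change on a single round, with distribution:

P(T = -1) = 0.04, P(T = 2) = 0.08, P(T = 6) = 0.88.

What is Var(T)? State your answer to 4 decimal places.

E[T] = (-1)(0.04) + (2)(0.08) + (6)(0.88) = 5.4
E[T²] = (-1)²(0.04) + (2)²(0.08) + (6)²(0.88) = 32.04
Var(T) = E[T²] − (E[T])² = 32.04 − (5.4)² = 2.88

2.8800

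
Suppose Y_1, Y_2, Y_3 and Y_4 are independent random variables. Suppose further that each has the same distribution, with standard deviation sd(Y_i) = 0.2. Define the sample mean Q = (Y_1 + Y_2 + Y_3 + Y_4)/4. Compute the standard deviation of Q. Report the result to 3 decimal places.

var(Y_i) = (0.2)² = 0.04
By independence, var(Q) = (0.25)²var(Y_1) + (0.25)²var(Y_2) + (0.25)²var(Y_3) + (0.25)²var(Y_4)
= (0.25)²·0.04 + (0.25)²·0.04 + (0.25)²·0.04 + (0.25)²·0.04 = 0.01
sd(Q) = √0.01 ≈ 0.100

0.100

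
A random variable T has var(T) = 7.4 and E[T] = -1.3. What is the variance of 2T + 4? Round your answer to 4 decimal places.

29.6000

var(2T + 4) = (2)²·var(T) = 4·7.4 = 29.6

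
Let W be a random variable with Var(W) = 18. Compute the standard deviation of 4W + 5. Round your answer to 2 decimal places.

16.97

Var(4W + 5) = (4)²·18 = 288
sd(4W + 5) = √288 ≈ 16.97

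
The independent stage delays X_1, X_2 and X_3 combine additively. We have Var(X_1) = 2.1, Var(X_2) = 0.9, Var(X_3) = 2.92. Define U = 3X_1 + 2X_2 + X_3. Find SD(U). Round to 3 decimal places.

By independence, Var(U) = (3)²Var(X_1) + (2)²Var(X_2) + (1)²Var(X_3)
= (3)²·2.1 + (2)²·0.9 + (1)²·2.92 = 25.42
SD(U) = √25.42 ≈ 5.042

5.042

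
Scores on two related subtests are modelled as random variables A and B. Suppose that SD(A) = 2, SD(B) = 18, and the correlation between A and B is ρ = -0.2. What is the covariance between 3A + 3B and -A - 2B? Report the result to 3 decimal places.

var(A) = (2)² = 4;  var(B) = (18)² = 324
Cov(A,B) = ρ·SD(A)·SD(B) = -0.2·2·18 = -7.2
Cov(3A + 3B, -A - 2B) = (3)(-1)var(A) + (3)(-2)var(B) + [(3)(-2) + (3)(-1)]Cov(A,B)
= -3·4 + -6·324 + -9·-7.2 = -1891.2

-1891.200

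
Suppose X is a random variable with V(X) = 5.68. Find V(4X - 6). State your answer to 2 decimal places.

V(4X - 6) = (4)²·V(X) = 16·5.68 = 90.88

90.88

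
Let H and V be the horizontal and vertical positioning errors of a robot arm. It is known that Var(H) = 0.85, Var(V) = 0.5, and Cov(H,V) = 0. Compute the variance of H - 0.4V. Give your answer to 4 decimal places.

Var(H - 0.4V) = (1)²·Var(H) + (-0.4)²·Var(V) + 2·(1)·(-0.4)·Cov(H,V)
= 1·0.85 + 0.16·0.5 + -0.8·0 = 0.93

0.9300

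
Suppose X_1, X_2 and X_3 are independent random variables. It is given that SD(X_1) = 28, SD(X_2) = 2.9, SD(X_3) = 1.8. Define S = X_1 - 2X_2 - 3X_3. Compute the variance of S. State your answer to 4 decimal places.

846.8000

Var(X_1) = 784, Var(X_2) = 8.41, Var(X_3) = 3.24
By independence, Var(S) = (1)²Var(X_1) + (-2)²Var(X_2) + (-3)²Var(X_3)
= (1)²·784 + (-2)²·8.41 + (-3)²·3.24 = 846.8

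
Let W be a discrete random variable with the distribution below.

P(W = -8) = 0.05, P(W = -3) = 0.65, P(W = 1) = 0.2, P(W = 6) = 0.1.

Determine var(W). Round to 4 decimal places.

E[W] = (-8)(0.05) + (-3)(0.65) + (1)(0.2) + (6)(0.1) = -1.55
E[W²] = (-8)²(0.05) + (-3)²(0.65) + (1)²(0.2) + (6)²(0.1) = 12.85
var(W) = E[W²] − (E[W])² = 12.85 − (-1.55)² = 10.4475

10.4475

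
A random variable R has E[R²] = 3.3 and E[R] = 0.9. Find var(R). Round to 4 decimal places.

var(R) = 3.3 − (0.9)² = 2.49

2.4900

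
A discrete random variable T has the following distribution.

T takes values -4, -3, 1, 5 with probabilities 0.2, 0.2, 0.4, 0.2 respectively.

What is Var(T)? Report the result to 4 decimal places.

E[T] = (-4)(0.2) + (-3)(0.2) + (1)(0.4) + (5)(0.2) = 0
E[T²] = (-4)²(0.2) + (-3)²(0.2) + (1)²(0.4) + (5)²(0.2) = 10.4
Var(T) = E[T²] − (E[T])² = 10.4 − (0)² = 10.4

10.4000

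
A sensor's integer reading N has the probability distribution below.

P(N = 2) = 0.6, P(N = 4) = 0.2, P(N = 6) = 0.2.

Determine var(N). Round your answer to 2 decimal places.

E[N] = (2)(0.6) + (4)(0.2) + (6)(0.2) = 3.2
E[N²] = (2)²(0.6) + (4)²(0.2) + (6)²(0.2) = 12.8
var(N) = E[N²] − (E[N])² = 12.8 − (3.2)² = 2.56

2.56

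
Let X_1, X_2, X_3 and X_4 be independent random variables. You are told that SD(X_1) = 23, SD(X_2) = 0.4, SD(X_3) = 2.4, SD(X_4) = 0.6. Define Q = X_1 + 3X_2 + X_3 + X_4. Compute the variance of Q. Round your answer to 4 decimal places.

536.5600

V(X_1) = 529, V(X_2) = 0.16, V(X_3) = 5.76, V(X_4) = 0.36
By independence, V(Q) = (1)²V(X_1) + (3)²V(X_2) + (1)²V(X_3) + (1)²V(X_4)
= (1)²·529 + (3)²·0.16 + (1)²·5.76 + (1)²·0.36 = 536.56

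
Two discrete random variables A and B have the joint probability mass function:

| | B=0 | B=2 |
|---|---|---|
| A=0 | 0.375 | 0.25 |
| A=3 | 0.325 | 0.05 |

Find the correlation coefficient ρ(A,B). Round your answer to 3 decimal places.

-0.282

E[A] = 1.125,  E[B] = 0.6
E[AB] = 0.3
cov(A,B) = E[AB] − E[A]E[B] = 0.3 − (1.125)(0.6) = -0.375
V(A) = 2.109375,  V(B) = 0.84
ρ = -0.375 / √(2.109375·0.84) ≈ -0.282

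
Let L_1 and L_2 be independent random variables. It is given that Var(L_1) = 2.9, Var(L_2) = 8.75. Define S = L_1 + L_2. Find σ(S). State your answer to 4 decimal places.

3.4132

By independence, Var(S) = (1)²Var(L_1) + (1)²Var(L_2)
= (1)²·2.9 + (1)²·8.75 = 11.65
σ(S) = √11.65 ≈ 3.4132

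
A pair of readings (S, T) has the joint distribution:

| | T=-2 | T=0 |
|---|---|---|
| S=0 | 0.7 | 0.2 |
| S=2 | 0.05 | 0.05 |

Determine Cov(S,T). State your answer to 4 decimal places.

0.1000

E[S] = 0.2,  E[T] = -1.5
E[ST] = -0.2
Cov(S,T) = E[ST] − E[S]E[T] = -0.2 − (0.2)(-1.5) = 0.1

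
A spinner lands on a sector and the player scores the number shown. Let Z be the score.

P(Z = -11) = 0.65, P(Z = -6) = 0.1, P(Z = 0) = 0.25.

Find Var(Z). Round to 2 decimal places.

22.19

E[Z] = (-11)(0.65) + (-6)(0.1) + (0)(0.25) = -7.75
E[Z²] = (-11)²(0.65) + (-6)²(0.1) + (0)²(0.25) = 82.25
Var(Z) = E[Z²] − (E[Z])² = 82.25 − (-7.75)² = 22.1875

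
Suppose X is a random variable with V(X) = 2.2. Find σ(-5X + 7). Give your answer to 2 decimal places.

V(-5X + 7) = (-5)²·2.2 = 55
σ(-5X + 7) = √55 ≈ 7.42

7.42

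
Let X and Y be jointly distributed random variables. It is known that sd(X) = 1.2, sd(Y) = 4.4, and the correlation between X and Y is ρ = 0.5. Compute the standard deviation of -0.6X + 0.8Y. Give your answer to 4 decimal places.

3.2209

var(X) = (1.2)² = 1.44;  var(Y) = (4.4)² = 19.36
cov(X,Y) = ρ·sd(X)·sd(Y) = 0.5·1.2·4.4 = 2.64
var(-0.6X + 0.8Y) = (-0.6)²·var(X) + (0.8)²·var(Y) + 2·(-0.6)·(0.8)·cov(X,Y)
= 0.36·1.44 + 0.64·19.36 + -0.96·2.64 = 10.3744
sd(-0.6X + 0.8Y) = √10.3744 ≈ 3.2209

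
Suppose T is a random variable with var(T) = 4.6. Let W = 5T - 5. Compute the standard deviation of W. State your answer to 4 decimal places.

10.7238

var(5T - 5) = (5)²·4.6 = 115
sd(W) = √115 ≈ 10.7238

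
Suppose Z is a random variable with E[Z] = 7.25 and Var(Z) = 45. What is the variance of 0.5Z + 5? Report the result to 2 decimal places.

Var(0.5Z + 5) = (0.5)²·Var(Z) = 0.25·45 = 11.25

11.25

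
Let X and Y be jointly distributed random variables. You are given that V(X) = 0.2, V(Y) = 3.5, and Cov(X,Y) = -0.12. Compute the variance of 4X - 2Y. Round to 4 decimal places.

V(4X - 2Y) = (4)²·V(X) + (-2)²·V(Y) + 2·(4)·(-2)·Cov(X,Y)
= 16·0.2 + 4·3.5 + -16·-0.12 = 19.12

19.1200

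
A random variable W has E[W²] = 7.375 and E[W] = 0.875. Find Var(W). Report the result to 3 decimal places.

Var(W) = 7.375 − (0.875)² = 6.609375

6.609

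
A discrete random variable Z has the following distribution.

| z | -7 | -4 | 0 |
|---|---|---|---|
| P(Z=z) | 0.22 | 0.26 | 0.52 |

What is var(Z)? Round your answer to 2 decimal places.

8.28

E[Z] = (-7)(0.22) + (-4)(0.26) + (0)(0.52) = -2.58
E[Z²] = (-7)²(0.22) + (-4)²(0.26) + (0)²(0.52) = 14.94
var(Z) = E[Z²] − (E[Z])² = 14.94 − (-2.58)² = 8.2836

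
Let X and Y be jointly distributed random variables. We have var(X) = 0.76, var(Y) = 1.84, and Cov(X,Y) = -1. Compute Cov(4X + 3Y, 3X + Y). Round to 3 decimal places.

Cov(4X + 3Y, 3X + Y) = (4)(3)var(X) + (3)(1)var(Y) + [(4)(1) + (3)(3)]Cov(X,Y)
= 12·0.76 + 3·1.84 + 13·-1 = 1.64

1.640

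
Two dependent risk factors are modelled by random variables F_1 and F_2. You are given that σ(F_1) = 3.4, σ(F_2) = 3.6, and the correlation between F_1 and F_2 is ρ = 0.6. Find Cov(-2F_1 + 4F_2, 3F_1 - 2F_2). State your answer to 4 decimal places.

V(F_1) = (3.4)² = 11.56;  V(F_2) = (3.6)² = 12.96
Cov(F_1,F_2) = ρ·σ(F_1)·σ(F_2) = 0.6·3.4·3.6 = 7.344
Cov(-2F_1 + 4F_2, 3F_1 - 2F_2) = (-2)(3)V(F_1) + (4)(-2)V(F_2) + [(-2)(-2) + (4)(3)]Cov(F_1,F_2)
= -6·11.56 + -8·12.96 + 16·7.344 = -55.536

-55.5360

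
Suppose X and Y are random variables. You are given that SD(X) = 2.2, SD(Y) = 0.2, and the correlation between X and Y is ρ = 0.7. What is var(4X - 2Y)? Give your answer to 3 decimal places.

var(X) = (2.2)² = 4.84;  var(Y) = (0.2)² = 0.04
Cov(X,Y) = ρ·SD(X)·SD(Y) = 0.7·2.2·0.2 = 0.308
var(4X - 2Y) = (4)²·var(X) + (-2)²·var(Y) + 2·(4)·(-2)·Cov(X,Y)
= 16·4.84 + 4·0.04 + -16·0.308 = 72.672

72.672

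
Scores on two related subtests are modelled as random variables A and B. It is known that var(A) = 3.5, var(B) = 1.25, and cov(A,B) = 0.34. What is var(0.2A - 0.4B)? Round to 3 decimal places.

0.286

var(0.2A - 0.4B) = (0.2)²·var(A) + (-0.4)²·var(B) + 2·(0.2)·(-0.4)·cov(A,B)
= 0.04·3.5 + 0.16·1.25 + -0.16·0.34 = 0.2856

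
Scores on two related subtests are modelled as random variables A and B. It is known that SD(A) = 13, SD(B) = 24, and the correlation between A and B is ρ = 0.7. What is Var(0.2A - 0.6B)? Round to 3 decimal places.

161.704

Var(A) = (13)² = 169;  Var(B) = (24)² = 576
Cov(A,B) = ρ·SD(A)·SD(B) = 0.7·13·24 = 218.4
Var(0.2A - 0.6B) = (0.2)²·Var(A) + (-0.6)²·Var(B) + 2·(0.2)·(-0.6)·Cov(A,B)
= 0.04·169 + 0.36·576 + -0.24·218.4 = 161.704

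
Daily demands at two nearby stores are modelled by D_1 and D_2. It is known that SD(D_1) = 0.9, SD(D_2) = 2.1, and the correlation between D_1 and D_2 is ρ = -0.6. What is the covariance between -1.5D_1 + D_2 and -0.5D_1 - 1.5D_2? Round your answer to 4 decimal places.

-7.9920

var(D_1) = (0.9)² = 0.81;  var(D_2) = (2.1)² = 4.41
Cov(D_1,D_2) = ρ·SD(D_1)·SD(D_2) = -0.6·0.9·2.1 = -1.134
Cov(-1.5D_1 + D_2, -0.5D_1 - 1.5D_2) = (-1.5)(-0.5)var(D_1) + (1)(-1.5)var(D_2) + [(-1.5)(-1.5) + (1)(-0.5)]Cov(D_1,D_2)
= 0.75·0.81 + -1.5·4.41 + 1.75·-1.134 = -7.992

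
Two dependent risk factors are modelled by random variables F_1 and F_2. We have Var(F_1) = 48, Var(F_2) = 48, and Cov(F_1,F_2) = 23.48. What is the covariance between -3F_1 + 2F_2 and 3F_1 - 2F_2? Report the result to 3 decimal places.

Cov(-3F_1 + 2F_2, 3F_1 - 2F_2) = (-3)(3)Var(F_1) + (2)(-2)Var(F_2) + [(-3)(-2) + (2)(3)]Cov(F_1,F_2)
= -9·48 + -4·48 + 12·23.48 = -342.24

-342.240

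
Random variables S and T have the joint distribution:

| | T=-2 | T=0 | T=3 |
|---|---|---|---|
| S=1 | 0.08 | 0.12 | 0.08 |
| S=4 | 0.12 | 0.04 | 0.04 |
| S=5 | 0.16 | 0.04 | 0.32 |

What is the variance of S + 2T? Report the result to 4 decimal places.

E[S] = 3.68,  E[T] = 0.6,  E[ST] = 2.8
V(S) = 16.48 − (3.68)² = 2.9376;  V(T) = 5.4 − (0.6)² = 5.04
Cov(S,T) = 2.8 − (3.68)(0.6) = 0.592
V(S + 2T) = (1)²·2.9376 + (2)²·5.04 + 2·(1)·(2)·0.592 = 25.4656

25.4656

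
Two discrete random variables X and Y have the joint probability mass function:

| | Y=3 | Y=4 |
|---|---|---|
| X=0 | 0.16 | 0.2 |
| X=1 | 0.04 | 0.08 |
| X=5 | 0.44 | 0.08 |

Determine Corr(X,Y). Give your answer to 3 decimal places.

E[X] = 2.72,  E[Y] = 3.36
E[XY] = 8.64
cov(X,Y) = E[XY] − E[X]E[Y] = 8.64 − (2.72)(3.36) = -0.4992
var(X) = 5.7216,  var(Y) = 0.2304
ρ = -0.4992 / √(5.7216·0.2304) ≈ -0.435

-0.435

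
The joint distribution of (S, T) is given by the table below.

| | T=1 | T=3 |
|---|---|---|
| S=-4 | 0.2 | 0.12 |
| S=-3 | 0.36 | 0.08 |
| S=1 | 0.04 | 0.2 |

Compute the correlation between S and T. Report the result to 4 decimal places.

0.4469

E[S] = -2.36,  E[T] = 1.8
E[ST] = -3.4
Cov(S,T) = E[ST] − E[S]E[T] = -3.4 − (-2.36)(1.8) = 0.848
V(S) = 3.7504,  V(T) = 0.96
ρ = 0.848 / √(3.7504·0.96) ≈ 0.4469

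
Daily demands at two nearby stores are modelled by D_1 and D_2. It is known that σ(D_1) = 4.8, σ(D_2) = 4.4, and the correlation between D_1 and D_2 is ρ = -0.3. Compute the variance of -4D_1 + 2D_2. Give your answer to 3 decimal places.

var(D_1) = (4.8)² = 23.04;  var(D_2) = (4.4)² = 19.36
Cov(D_1,D_2) = ρ·σ(D_1)·σ(D_2) = -0.3·4.8·4.4 = -6.336
var(-4D_1 + 2D_2) = (-4)²·var(D_1) + (2)²·var(D_2) + 2·(-4)·(2)·Cov(D_1,D_2)
= 16·23.04 + 4·19.36 + -16·-6.336 = 547.456

547.456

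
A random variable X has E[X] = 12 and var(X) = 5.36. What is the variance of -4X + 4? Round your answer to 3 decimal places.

85.760

var(-4X + 4) = (-4)²·var(X) = 16·5.36 = 85.76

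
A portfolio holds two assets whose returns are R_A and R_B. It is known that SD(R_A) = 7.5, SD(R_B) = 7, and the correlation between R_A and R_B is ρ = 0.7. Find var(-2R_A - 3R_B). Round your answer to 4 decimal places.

1107.0000

var(R_A) = (7.5)² = 56.25;  var(R_B) = (7)² = 49
Cov(R_A,R_B) = ρ·SD(R_A)·SD(R_B) = 0.7·7.5·7 = 36.75
var(-2R_A - 3R_B) = (-2)²·var(R_A) + (-3)²·var(R_B) + 2·(-2)·(-3)·Cov(R_A,R_B)
= 4·56.25 + 9·49 + 12·36.75 = 1107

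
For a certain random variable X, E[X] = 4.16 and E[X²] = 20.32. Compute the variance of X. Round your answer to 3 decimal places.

3.014

Var(X) = 20.32 − (4.16)² = 3.0144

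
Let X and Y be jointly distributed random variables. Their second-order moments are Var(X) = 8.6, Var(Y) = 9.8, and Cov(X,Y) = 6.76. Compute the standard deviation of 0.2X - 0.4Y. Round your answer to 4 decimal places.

Var(0.2X - 0.4Y) = (0.2)²·Var(X) + (-0.4)²·Var(Y) + 2·(0.2)·(-0.4)·Cov(X,Y)
= 0.04·8.6 + 0.16·9.8 + -0.16·6.76 = 0.8304
sd(0.2X - 0.4Y) = √0.8304 ≈ 0.9113

0.9113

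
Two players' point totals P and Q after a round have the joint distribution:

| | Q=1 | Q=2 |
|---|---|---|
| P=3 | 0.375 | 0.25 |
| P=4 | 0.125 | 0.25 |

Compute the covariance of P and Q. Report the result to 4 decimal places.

0.0625

E[P] = 3.375,  E[Q] = 1.5
E[PQ] = 5.125
Cov(P,Q) = E[PQ] − E[P]E[Q] = 5.125 − (3.375)(1.5) = 0.0625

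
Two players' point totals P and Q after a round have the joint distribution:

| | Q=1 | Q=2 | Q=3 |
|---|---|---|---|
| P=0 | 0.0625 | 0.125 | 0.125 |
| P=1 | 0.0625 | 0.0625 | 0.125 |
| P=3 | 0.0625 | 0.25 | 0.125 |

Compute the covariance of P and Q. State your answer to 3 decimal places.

E[P] = 1.5625,  E[Q] = 2.1875
E[PQ] = 3.375
Cov(P,Q) = E[PQ] − E[P]E[Q] = 3.375 − (1.5625)(2.1875) = -0.04296875

-0.043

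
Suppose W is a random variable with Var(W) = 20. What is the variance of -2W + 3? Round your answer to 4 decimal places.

80.0000

Var(-2W + 3) = (-2)²·Var(W) = 4·20 = 80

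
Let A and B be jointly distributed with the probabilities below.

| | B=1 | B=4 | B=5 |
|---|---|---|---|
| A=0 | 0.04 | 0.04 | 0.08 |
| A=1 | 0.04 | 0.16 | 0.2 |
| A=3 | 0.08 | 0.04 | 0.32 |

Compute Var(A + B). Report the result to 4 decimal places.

E[A] = 1.72,  E[B] = 4.12,  E[AB] = 7.2
Var(A) = 4.36 − (1.72)² = 1.4016;  Var(B) = 19 − (4.12)² = 2.0256
Cov(A,B) = 7.2 − (1.72)(4.12) = 0.1136
Var(A + B) = (1)²·1.4016 + (1)²·2.0256 + 2·(1)·(1)·0.1136 = 3.6544

3.6544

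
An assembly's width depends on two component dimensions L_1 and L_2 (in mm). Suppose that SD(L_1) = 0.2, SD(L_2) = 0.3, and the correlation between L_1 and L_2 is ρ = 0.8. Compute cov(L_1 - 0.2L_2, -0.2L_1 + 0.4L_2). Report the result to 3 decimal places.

V(L_1) = (0.2)² = 0.04;  V(L_2) = (0.3)² = 0.09
cov(L_1,L_2) = ρ·SD(L_1)·SD(L_2) = 0.8·0.2·0.3 = 0.048
cov(L_1 - 0.2L_2, -0.2L_1 + 0.4L_2) = (1)(-0.2)V(L_1) + (-0.2)(0.4)V(L_2) + [(1)(0.4) + (-0.2)(-0.2)]cov(L_1,L_2)
= -0.2·0.04 + -0.08·0.09 + 0.44·0.048 = 0.00592

0.006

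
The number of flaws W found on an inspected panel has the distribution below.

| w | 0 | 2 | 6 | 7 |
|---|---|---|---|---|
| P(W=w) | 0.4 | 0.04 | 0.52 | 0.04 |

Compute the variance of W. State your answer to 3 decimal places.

8.730

E[W] = (0)(0.4) + (2)(0.04) + (6)(0.52) + (7)(0.04) = 3.48
E[W²] = (0)²(0.4) + (2)²(0.04) + (6)²(0.52) + (7)²(0.04) = 20.84
Var(W) = E[W²] − (E[W])² = 20.84 − (3.48)² = 8.7296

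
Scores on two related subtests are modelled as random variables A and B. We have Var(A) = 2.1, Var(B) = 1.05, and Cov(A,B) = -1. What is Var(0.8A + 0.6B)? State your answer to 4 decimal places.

0.7620

Var(0.8A + 0.6B) = (0.8)²·Var(A) + (0.6)²·Var(B) + 2·(0.8)·(0.6)·Cov(A,B)
= 0.64·2.1 + 0.36·1.05 + 0.96·-1 = 0.762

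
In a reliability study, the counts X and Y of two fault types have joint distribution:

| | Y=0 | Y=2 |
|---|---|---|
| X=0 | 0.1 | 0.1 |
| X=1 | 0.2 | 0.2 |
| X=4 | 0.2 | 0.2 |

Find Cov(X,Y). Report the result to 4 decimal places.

E[X] = 2,  E[Y] = 1
E[XY] = 2
Cov(X,Y) = E[XY] − E[X]E[Y] = 2 − (2)(1) = 0

0.0000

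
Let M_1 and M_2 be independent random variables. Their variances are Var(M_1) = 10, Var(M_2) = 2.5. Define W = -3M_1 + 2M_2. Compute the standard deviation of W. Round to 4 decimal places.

By independence, Var(W) = (-3)²Var(M_1) + (2)²Var(M_2)
= (-3)²·10 + (2)²·2.5 = 100
σ(W) = √100 ≈ 10.0000

10.0000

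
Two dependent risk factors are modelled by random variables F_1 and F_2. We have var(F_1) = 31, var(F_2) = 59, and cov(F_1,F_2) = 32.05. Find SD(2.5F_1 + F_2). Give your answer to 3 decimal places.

20.322

var(2.5F_1 + F_2) = (2.5)²·var(F_1) + (1)²·var(F_2) + 2·(2.5)·(1)·cov(F_1,F_2)
= 6.25·31 + 1·59 + 5·32.05 = 413
SD(2.5F_1 + F_2) = √413 ≈ 20.322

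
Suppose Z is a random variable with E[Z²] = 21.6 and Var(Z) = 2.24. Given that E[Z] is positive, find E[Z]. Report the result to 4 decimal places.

(E[Z])² = E[Z²] − Var(Z) = 21.6 − 2.24 = 19.36
E[Z] = √19.36 = 4.4

4.4000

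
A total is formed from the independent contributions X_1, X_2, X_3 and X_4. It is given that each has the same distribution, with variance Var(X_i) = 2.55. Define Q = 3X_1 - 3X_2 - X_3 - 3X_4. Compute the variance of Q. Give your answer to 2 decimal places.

71.40

By independence, Var(Q) = (3)²Var(X_1) + (-3)²Var(X_2) + (-1)²Var(X_3) + (-3)²Var(X_4)
= (3)²·2.55 + (-3)²·2.55 + (-1)²·2.55 + (-3)²·2.55 = 71.4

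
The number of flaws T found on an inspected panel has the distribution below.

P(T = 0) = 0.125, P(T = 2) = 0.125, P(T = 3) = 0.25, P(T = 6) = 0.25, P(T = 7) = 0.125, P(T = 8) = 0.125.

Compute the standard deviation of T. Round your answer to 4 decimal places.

E[T] = (0)(0.125) + (2)(0.125) + (3)(0.25) + (6)(0.25) + (7)(0.125) + (8)(0.125) = 4.375
E[T²] = (0)²(0.125) + (2)²(0.125) + (3)²(0.25) + (6)²(0.25) + (7)²(0.125) + (8)²(0.125) = 25.875
Var(T) = E[T²] − (E[T])² = 25.875 − (4.375)² = 6.734375
sd(T) = √6.734375 ≈ 2.5951

2.5951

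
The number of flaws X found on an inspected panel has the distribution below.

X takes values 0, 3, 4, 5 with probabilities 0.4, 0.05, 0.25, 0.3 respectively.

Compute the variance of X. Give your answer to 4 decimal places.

E[X] = (0)(0.4) + (3)(0.05) + (4)(0.25) + (5)(0.3) = 2.65
E[X²] = (0)²(0.4) + (3)²(0.05) + (4)²(0.25) + (5)²(0.3) = 11.95
Var(X) = E[X²] − (E[X])² = 11.95 − (2.65)² = 4.9275

4.9275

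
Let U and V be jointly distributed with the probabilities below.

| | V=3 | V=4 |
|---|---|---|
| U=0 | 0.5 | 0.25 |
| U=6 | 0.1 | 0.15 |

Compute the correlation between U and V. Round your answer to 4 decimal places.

E[U] = 1.5,  E[V] = 3.4
E[UV] = 5.4
cov(U,V) = E[UV] − E[U]E[V] = 5.4 − (1.5)(3.4) = 0.3
Var(U) = 6.75,  Var(V) = 0.24
ρ = 0.3 / √(6.75·0.24) ≈ 0.2357

0.2357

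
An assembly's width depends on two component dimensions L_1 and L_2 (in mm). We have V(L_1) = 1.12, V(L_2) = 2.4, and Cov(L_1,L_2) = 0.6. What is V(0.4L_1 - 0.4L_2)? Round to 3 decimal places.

V(0.4L_1 - 0.4L_2) = (0.4)²·V(L_1) + (-0.4)²·V(L_2) + 2·(0.4)·(-0.4)·Cov(L_1,L_2)
= 0.16·1.12 + 0.16·2.4 + -0.32·0.6 = 0.3712

0.371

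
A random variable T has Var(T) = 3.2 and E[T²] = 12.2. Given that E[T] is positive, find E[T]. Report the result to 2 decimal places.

3.00

(E[T])² = E[T²] − Var(T) = 12.2 − 3.2 = 9
E[T] = √9 = 3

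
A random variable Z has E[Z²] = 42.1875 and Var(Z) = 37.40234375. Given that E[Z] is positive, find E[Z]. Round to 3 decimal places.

2.188

(E[Z])² = E[Z²] − Var(Z) = 42.1875 − 37.40234375 = 4.78515625
E[Z] = √4.78515625 = 2.1875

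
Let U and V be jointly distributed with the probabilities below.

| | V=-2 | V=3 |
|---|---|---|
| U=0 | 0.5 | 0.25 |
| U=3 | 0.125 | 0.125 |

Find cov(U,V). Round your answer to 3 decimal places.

0.469

E[U] = 0.75,  E[V] = -0.125
E[UV] = 0.375
cov(U,V) = E[UV] − E[U]E[V] = 0.375 − (0.75)(-0.125) = 0.46875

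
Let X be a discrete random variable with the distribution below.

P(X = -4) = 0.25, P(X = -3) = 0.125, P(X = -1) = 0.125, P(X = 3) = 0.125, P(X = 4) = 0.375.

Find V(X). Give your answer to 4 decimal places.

12.2344

E[X] = (-4)(0.25) + (-3)(0.125) + (-1)(0.125) + (3)(0.125) + (4)(0.375) = 0.375
E[X²] = (-4)²(0.25) + (-3)²(0.125) + (-1)²(0.125) + (3)²(0.125) + (4)²(0.375) = 12.375
V(X) = E[X²] − (E[X])² = 12.375 − (0.375)² = 12.234375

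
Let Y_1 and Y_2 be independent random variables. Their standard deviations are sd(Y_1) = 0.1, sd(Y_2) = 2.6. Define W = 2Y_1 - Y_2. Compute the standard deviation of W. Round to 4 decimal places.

V(Y_1) = 0.01, V(Y_2) = 6.76
By independence, V(W) = (2)²V(Y_1) + (-1)²V(Y_2)
= (2)²·0.01 + (-1)²·6.76 = 6.8
sd(W) = √6.8 ≈ 2.6077

2.6077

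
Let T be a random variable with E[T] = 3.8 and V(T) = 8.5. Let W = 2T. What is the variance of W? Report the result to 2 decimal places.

V(2T) = (2)²·V(T) = 4·8.5 = 34

34.00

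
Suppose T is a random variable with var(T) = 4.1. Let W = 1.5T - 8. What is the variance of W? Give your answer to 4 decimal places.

var(1.5T - 8) = (1.5)²·var(T) = 2.25·4.1 = 9.225

9.2250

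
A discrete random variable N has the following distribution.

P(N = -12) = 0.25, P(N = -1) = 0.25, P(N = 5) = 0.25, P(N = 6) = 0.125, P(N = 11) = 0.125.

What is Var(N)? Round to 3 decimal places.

62.109

E[N] = (-12)(0.25) + (-1)(0.25) + (5)(0.25) + (6)(0.125) + (11)(0.125) = 0.125
E[N²] = (-12)²(0.25) + (-1)²(0.25) + (5)²(0.25) + (6)²(0.125) + (11)²(0.125) = 62.125
Var(N) = E[N²] − (E[N])² = 62.125 − (0.125)² = 62.109375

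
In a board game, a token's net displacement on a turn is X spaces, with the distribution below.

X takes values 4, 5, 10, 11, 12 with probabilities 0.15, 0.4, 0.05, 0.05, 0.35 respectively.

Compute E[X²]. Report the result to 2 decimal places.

73.85

E[X²] = (4)²(0.15) + (5)²(0.4) + (10)²(0.05) + (11)²(0.05) + (12)²(0.35) = 73.85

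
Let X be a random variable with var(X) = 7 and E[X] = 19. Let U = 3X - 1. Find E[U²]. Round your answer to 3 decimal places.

3199.000

E[3X - 1] = 3·19 − 1 = 56
var(3X - 1) = (3)²·7 = 63
E[U²] = var(U) + (E[U])² = 63 + (56)² = 3199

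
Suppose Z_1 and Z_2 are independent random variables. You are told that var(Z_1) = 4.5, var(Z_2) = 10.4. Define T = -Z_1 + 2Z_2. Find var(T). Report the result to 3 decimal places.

By independence, var(T) = (-1)²var(Z_1) + (2)²var(Z_2)
= (-1)²·4.5 + (2)²·10.4 = 46.1

46.100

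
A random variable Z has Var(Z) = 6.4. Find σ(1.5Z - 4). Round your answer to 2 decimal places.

3.79

Var(1.5Z - 4) = (1.5)²·6.4 = 14.4
σ(1.5Z - 4) = √14.4 ≈ 3.79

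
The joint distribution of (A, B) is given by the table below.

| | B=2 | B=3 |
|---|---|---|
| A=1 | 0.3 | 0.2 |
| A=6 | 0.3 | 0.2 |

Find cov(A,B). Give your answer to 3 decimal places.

E[A] = 3.5,  E[B] = 2.4
E[AB] = 8.4
cov(A,B) = E[AB] − E[A]E[B] = 8.4 − (3.5)(2.4) = 0

0.000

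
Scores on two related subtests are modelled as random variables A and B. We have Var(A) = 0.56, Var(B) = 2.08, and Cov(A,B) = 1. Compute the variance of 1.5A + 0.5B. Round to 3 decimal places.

Var(1.5A + 0.5B) = (1.5)²·Var(A) + (0.5)²·Var(B) + 2·(1.5)·(0.5)·Cov(A,B)
= 2.25·0.56 + 0.25·2.08 + 1.5·1 = 3.28

3.280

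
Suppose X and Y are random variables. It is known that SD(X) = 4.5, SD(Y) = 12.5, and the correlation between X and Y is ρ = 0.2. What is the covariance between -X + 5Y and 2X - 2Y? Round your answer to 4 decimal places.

V(X) = (4.5)² = 20.25;  V(Y) = (12.5)² = 156.25
Cov(X,Y) = ρ·SD(X)·SD(Y) = 0.2·4.5·12.5 = 11.25
Cov(-X + 5Y, 2X - 2Y) = (-1)(2)V(X) + (5)(-2)V(Y) + [(-1)(-2) + (5)(2)]Cov(X,Y)
= -2·20.25 + -10·156.25 + 12·11.25 = -1468

-1468.0000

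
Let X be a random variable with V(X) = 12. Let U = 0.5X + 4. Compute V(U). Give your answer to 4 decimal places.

V(0.5X + 4) = (0.5)²·V(X) = 0.25·12 = 3

3.0000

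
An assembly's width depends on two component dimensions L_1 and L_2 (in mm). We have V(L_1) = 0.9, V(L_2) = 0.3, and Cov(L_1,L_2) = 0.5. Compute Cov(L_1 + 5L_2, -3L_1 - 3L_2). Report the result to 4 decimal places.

Cov(L_1 + 5L_2, -3L_1 - 3L_2) = (1)(-3)V(L_1) + (5)(-3)V(L_2) + [(1)(-3) + (5)(-3)]Cov(L_1,L_2)
= -3·0.9 + -15·0.3 + -18·0.5 = -16.2

-16.2000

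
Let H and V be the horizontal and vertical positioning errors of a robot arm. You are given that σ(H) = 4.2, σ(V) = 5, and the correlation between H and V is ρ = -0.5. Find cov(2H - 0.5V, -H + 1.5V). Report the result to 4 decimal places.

-90.7800

Var(H) = (4.2)² = 17.64;  Var(V) = (5)² = 25
cov(H,V) = ρ·σ(H)·σ(V) = -0.5·4.2·5 = -10.5
cov(2H - 0.5V, -H + 1.5V) = (2)(-1)Var(H) + (-0.5)(1.5)Var(V) + [(2)(1.5) + (-0.5)(-1)]cov(H,V)
= -2·17.64 + -0.75·25 + 3.5·-10.5 = -90.78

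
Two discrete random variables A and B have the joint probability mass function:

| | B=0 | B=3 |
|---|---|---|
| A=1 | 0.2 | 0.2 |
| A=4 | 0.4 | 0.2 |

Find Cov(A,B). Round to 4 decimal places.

E[A] = 2.8,  E[B] = 1.2
E[AB] = 3
Cov(A,B) = E[AB] − E[A]E[B] = 3 − (2.8)(1.2) = -0.36

-0.3600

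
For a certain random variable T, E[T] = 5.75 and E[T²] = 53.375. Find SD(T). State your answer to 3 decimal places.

4.507

V(T) = 53.375 − (5.75)² = 20.3125
SD(T) = √20.3125 ≈ 4.507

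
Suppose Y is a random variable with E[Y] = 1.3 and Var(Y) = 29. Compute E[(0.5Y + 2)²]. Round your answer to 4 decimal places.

14.2725

E[0.5Y + 2] = 0.5·1.3 + 2 = 2.65
Var(0.5Y + 2) = (0.5)²·29 = 7.25
E[(0.5Y + 2)²] = Var((0.5Y + 2)) + (E[(0.5Y + 2)])² = 7.25 + (2.65)² = 14.2725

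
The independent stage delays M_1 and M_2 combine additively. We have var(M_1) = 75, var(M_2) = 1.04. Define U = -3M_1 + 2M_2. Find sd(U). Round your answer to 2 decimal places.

26.06

By independence, var(U) = (-3)²var(M_1) + (2)²var(M_2)
= (-3)²·75 + (2)²·1.04 = 679.16
sd(U) = √679.16 ≈ 26.06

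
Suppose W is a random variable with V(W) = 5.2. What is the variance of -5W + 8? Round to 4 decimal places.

V(-5W + 8) = (-5)²·V(W) = 25·5.2 = 130

130.0000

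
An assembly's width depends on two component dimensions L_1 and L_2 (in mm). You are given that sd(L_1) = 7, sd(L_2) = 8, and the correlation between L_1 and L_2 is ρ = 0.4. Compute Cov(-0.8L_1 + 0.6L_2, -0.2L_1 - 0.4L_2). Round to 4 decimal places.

-3.0400

Var(L_1) = (7)² = 49;  Var(L_2) = (8)² = 64
Cov(L_1,L_2) = ρ·sd(L_1)·sd(L_2) = 0.4·7·8 = 22.4
Cov(-0.8L_1 + 0.6L_2, -0.2L_1 - 0.4L_2) = (-0.8)(-0.2)Var(L_1) + (0.6)(-0.4)Var(L_2) + [(-0.8)(-0.4) + (0.6)(-0.2)]Cov(L_1,L_2)
= 0.16·49 + -0.24·64 + 0.2·22.4 = -3.04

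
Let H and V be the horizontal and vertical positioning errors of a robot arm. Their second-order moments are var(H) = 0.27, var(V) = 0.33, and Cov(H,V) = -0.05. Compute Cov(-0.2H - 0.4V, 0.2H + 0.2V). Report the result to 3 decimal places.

Cov(-0.2H - 0.4V, 0.2H + 0.2V) = (-0.2)(0.2)var(H) + (-0.4)(0.2)var(V) + [(-0.2)(0.2) + (-0.4)(0.2)]Cov(H,V)
= -0.04·0.27 + -0.08·0.33 + -0.12·-0.05 = -0.0312

-0.031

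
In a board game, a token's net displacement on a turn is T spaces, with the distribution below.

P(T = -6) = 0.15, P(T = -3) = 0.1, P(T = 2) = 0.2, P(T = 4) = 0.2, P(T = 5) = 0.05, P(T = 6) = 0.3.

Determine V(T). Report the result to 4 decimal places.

E[T] = (-6)(0.15) + (-3)(0.1) + (2)(0.2) + (4)(0.2) + (5)(0.05) + (6)(0.3) = 2.05
E[T²] = (-6)²(0.15) + (-3)²(0.1) + (2)²(0.2) + (4)²(0.2) + (5)²(0.05) + (6)²(0.3) = 22.35
V(T) = E[T²] − (E[T])² = 22.35 − (2.05)² = 18.1475

18.1475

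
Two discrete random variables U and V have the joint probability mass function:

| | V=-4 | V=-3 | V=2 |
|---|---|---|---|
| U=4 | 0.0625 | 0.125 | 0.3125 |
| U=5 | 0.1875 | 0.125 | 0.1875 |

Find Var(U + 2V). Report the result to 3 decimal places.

29.500

E[U] = 4.5,  E[V] = -0.75,  E[UV] = -3.75
Var(U) = 20.5 − (4.5)² = 0.25;  Var(V) = 8.25 − (-0.75)² = 7.6875
Cov(U,V) = -3.75 − (4.5)(-0.75) = -0.375
Var(U + 2V) = (1)²·0.25 + (2)²·7.6875 + 2·(1)·(2)·-0.375 = 29.5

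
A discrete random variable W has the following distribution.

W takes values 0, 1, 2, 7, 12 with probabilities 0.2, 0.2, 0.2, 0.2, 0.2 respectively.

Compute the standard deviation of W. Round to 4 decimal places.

4.4989

E[W] = (0)(0.2) + (1)(0.2) + (2)(0.2) + (7)(0.2) + (12)(0.2) = 4.4
E[W²] = (0)²(0.2) + (1)²(0.2) + (2)²(0.2) + (7)²(0.2) + (12)²(0.2) = 39.6
Var(W) = E[W²] − (E[W])² = 39.6 − (4.4)² = 20.24
sd(W) = √20.24 ≈ 4.4989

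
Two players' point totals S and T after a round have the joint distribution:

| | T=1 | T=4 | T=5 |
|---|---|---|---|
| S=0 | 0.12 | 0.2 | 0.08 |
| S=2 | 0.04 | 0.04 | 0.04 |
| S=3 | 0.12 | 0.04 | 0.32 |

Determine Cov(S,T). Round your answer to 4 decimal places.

0.3920

E[S] = 1.68,  E[T] = 3.6
E[ST] = 6.44
Cov(S,T) = E[ST] − E[S]E[T] = 6.44 − (1.68)(3.6) = 0.392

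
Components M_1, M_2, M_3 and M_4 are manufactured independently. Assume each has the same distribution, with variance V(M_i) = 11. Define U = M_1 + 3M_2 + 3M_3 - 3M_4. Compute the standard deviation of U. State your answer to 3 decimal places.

17.550

By independence, V(U) = (1)²V(M_1) + (3)²V(M_2) + (3)²V(M_3) + (-3)²V(M_4)
= (1)²·11 + (3)²·11 + (3)²·11 + (-3)²·11 = 308
sd(U) = √308 ≈ 17.550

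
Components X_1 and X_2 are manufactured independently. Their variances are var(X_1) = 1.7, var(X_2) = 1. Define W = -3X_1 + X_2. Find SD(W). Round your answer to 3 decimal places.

By independence, var(W) = (-3)²var(X_1) + (1)²var(X_2)
= (-3)²·1.7 + (1)²·1 = 16.3
SD(W) = √16.3 ≈ 4.037

4.037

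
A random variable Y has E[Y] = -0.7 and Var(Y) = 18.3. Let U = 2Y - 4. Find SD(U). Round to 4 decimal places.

8.5557

Var(2Y - 4) = (2)²·18.3 = 73.2
SD(U) = √73.2 ≈ 8.5557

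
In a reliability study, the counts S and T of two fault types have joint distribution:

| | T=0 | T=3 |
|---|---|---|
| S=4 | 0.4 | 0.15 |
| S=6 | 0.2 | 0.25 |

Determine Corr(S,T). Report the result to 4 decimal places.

E[S] = 4.9,  E[T] = 1.2
E[ST] = 6.3
Cov(S,T) = E[ST] − E[S]E[T] = 6.3 − (4.9)(1.2) = 0.42
Var(S) = 0.99,  Var(T) = 2.16
ρ = 0.42 / √(0.99·2.16) ≈ 0.2872

0.2872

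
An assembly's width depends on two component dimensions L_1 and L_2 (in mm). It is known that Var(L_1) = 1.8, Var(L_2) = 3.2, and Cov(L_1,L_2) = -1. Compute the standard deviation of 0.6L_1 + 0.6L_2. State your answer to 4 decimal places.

Var(0.6L_1 + 0.6L_2) = (0.6)²·Var(L_1) + (0.6)²·Var(L_2) + 2·(0.6)·(0.6)·Cov(L_1,L_2)
= 0.36·1.8 + 0.36·3.2 + 0.72·-1 = 1.08
SD(0.6L_1 + 0.6L_2) = √1.08 ≈ 1.0392

1.0392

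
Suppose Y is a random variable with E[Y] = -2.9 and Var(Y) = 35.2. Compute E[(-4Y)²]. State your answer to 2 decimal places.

697.76

E[-4Y] = -4·-2.9 = 11.6
Var(-4Y) = (-4)²·35.2 = 563.2
E[(-4Y)²] = Var((-4Y)) + (E[(-4Y)])² = 563.2 + (11.6)² = 697.76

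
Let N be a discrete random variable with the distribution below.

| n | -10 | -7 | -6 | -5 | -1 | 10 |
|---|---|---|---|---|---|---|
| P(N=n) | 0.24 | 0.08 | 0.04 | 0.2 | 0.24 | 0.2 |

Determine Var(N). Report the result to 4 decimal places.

E[N] = (-10)(0.24) + (-7)(0.08) + (-6)(0.04) + (-5)(0.2) + (-1)(0.24) + (10)(0.2) = -2.44
E[N²] = (-10)²(0.24) + (-7)²(0.08) + (-6)²(0.04) + (-5)²(0.2) + (-1)²(0.24) + (10)²(0.2) = 54.6
Var(N) = E[N²] − (E[N])² = 54.6 − (-2.44)² = 48.6464

48.6464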